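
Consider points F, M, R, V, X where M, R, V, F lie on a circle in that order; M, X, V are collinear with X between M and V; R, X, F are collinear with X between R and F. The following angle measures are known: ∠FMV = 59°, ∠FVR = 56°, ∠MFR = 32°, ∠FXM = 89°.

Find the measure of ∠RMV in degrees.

1. ∠FRV = 59°  [same arc VF]
2. ∠RFV = 65°  [△RVF]
3. ∠RMV = 65°  [same arc RV]

∠RMV = 65°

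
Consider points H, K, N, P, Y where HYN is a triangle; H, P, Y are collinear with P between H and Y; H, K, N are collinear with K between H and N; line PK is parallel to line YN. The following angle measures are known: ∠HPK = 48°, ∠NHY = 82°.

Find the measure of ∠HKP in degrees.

1. ∠HYN = 48°  [PK∥YN, corresponding at P]
2. ∠HNY = 50°  [△HYN]
3. ∠HKP = 50°  [PK∥YN, corresponding at K]

∠HKP = 50°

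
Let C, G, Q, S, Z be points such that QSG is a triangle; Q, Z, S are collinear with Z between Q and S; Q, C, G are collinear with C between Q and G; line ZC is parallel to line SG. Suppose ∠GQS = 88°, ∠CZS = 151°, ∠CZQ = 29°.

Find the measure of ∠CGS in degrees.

∠CGS = 63°

1. ∠CQZ = 88°  [Z on QS, C on QG]
2. ∠QCZ = 63°  [△QZC]
3. ∠GCZ = 117°  [linear pair at C on QG]
4. ∠CGS = 63°  [ZC∥SG, co-interior at G–C]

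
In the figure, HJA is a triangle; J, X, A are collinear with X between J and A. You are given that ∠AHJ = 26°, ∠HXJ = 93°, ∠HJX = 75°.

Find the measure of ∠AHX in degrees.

∠AHX = 14°

1. ∠AXH = 87°  [linear pair at X on JA]
2. ∠AJH = 75°  [X on ray JA]
3. ∠HAJ = 79°  [△HJA]
4. ∠HAX = 79°  [X on ray AJ]
5. ∠AHX = 14°  [△HXA]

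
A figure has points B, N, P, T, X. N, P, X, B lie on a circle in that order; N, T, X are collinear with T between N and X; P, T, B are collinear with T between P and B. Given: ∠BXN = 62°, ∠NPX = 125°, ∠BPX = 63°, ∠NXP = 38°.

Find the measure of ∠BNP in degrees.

1. ∠BPN = 62°  [same arc NB]
2. ∠NBP = 38°  [same arc NP]
3. ∠BNP = 80°  [△NPB]

∠BNP = 80°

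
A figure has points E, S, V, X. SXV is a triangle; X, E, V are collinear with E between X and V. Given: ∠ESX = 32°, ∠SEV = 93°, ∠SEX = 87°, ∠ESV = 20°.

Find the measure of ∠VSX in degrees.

∠VSX = 52°

1. ∠EXS = 61°  [△SXE]
2. ∠EVS = 67°  [△SEV]
3. ∠SXV = 61°  [E on ray XV]
4. ∠SVX = 67°  [E on ray VX]
5. ∠VSX = 52°  [△SXV]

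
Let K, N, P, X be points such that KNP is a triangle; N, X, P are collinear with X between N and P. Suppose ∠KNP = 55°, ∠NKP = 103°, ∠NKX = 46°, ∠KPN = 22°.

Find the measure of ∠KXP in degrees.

1. ∠KNX = 55°  [X on ray NP]
2. ∠KXN = 79°  [△KNX]
3. ∠KXP = 101°  [linear pair at X on NP]

∠KXP = 101°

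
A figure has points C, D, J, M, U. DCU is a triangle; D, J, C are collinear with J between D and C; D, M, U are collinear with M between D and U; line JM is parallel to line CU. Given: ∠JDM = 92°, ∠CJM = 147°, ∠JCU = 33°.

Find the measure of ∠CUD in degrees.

1. ∠CDU = 92°  [J on DC, M on DU]
2. ∠DCU = 33°  [J on ray CD]
3. ∠CUD = 55°  [△DCU]

∠CUD = 55°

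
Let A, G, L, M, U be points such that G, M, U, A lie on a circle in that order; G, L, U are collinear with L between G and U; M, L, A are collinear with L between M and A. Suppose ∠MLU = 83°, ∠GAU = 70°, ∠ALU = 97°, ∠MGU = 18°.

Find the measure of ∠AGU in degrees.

1. ∠MAU = 18°  [same arc MU]
2. ∠AUG = 65°  [△ULA]
3. ∠AGU = 45°  [△GUA]

∠AGU = 45°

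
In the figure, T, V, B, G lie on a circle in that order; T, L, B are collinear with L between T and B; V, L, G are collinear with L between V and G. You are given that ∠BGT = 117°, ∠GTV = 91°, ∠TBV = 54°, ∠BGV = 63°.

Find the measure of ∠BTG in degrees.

1. ∠GBV = 89°  [cyclic TVBG, opposite ∠T+∠B]
2. ∠BVG = 28°  [△VBG]
3. ∠BTG = 28°  [same arc BG]

∠BTG = 28°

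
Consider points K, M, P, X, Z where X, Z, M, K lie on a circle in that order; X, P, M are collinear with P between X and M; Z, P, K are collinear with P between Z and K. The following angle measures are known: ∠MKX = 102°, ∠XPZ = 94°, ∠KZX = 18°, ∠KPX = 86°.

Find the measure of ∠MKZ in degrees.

1. ∠KPM = 94°  [vertical angles at P]
2. ∠KMX = 18°  [same arc XK]
3. ∠MKZ = 68°  [△MPK]

∠MKZ = 68°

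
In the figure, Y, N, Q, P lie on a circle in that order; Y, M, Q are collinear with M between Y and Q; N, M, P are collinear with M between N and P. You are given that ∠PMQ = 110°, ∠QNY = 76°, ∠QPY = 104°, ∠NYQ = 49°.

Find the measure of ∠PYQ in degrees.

∠PYQ = 55°

1. ∠PMY = 70°  [linear pair at M on YQ]
2. ∠NQY = 55°  [△YNQ]
3. ∠NPY = 55°  [same arc YN]
4. ∠PYQ = 55°  [△YMP]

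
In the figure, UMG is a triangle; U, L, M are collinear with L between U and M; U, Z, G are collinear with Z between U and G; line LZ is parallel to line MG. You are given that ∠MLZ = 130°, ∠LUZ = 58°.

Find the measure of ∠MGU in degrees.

1. ∠ULZ = 50°  [linear pair at L on UM]
2. ∠LZU = 72°  [△ULZ]
3. ∠MGU = 72°  [LZ∥MG, corresponding at Z]

∠MGU = 72°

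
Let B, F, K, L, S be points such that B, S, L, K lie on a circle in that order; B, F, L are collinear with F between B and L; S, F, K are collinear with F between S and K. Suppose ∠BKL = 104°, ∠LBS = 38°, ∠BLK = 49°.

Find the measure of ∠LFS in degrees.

1. ∠BSL = 76°  [cyclic BSLK, opposite ∠S+∠K]
2. ∠KBL = 27°  [△BLK]
3. ∠BLS = 66°  [△BSL]
4. ∠KSL = 27°  [same arc LK]
5. ∠LFS = 87°  [△SFL]

∠LFS = 87°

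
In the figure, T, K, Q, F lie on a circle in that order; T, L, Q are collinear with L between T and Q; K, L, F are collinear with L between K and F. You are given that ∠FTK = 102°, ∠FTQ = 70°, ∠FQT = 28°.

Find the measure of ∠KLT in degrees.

∠KLT = 120°

1. ∠FQK = 78°  [cyclic TKQF, opposite ∠T+∠Q]
2. ∠FKQ = 70°  [same arc QF]
3. ∠FKT = 28°  [same arc TF]
4. ∠KFQ = 32°  [△KQF]
5. ∠KTQ = 32°  [same arc KQ]
6. ∠KLT = 120°  [△TLK]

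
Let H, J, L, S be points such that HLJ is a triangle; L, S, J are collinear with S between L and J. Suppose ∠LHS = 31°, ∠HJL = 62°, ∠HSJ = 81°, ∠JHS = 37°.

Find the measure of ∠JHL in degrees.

1. ∠HSL = 99°  [linear pair at S on LJ]
2. ∠HLS = 50°  [△HLS]
3. ∠HLJ = 50°  [S on ray LJ]
4. ∠JHL = 68°  [△HLJ]

∠JHL = 68°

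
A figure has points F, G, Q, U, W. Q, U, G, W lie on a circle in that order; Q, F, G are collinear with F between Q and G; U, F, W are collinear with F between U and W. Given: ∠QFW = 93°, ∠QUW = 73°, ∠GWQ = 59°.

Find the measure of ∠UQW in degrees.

1. ∠QGW = 73°  [same arc QW]
2. ∠GQW = 48°  [△QGW]
3. ∠QWU = 39°  [△QFW]
4. ∠UQW = 68°  [△QUW]

∠UQW = 68°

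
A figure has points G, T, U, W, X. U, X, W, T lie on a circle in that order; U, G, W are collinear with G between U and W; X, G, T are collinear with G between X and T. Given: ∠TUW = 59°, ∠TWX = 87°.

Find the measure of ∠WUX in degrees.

∠WUX = 34°

1. ∠TXW = 59°  [same arc WT]
2. ∠WTX = 34°  [△XWT]
3. ∠WUX = 34°  [same arc XW]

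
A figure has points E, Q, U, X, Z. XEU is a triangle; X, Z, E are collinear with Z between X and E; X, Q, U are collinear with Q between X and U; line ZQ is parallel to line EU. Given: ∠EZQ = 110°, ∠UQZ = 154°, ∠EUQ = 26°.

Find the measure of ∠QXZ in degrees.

1. ∠QZX = 70°  [linear pair at Z on XE]
2. ∠XQZ = 26°  [linear pair at Q on XU]
3. ∠QXZ = 84°  [△XZQ]

∠QXZ = 84°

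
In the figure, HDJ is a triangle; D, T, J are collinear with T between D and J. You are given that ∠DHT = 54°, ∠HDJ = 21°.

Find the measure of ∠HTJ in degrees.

∠HTJ = 75°

1. ∠HDT = 21°  [T on ray DJ]
2. ∠DTH = 105°  [△HDT]
3. ∠HTJ = 75°  [linear pair at T on DJ]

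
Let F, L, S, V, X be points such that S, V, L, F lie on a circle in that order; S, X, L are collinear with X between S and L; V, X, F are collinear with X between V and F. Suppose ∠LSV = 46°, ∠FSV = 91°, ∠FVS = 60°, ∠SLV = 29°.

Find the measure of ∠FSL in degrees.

∠FSL = 45°

1. ∠LVS = 105°  [△SVL]
2. ∠FLS = 60°  [same arc SF]
3. ∠LFS = 75°  [cyclic SVLF, opposite ∠V+∠F]
4. ∠FSL = 45°  [△SLF]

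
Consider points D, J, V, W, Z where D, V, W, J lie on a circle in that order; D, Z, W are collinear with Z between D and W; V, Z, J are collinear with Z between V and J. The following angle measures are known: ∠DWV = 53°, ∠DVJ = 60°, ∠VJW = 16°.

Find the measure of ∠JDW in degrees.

∠JDW = 51°

1. ∠DJV = 53°  [same arc DV]
2. ∠DWJ = 60°  [same arc DJ]
3. ∠JZW = 104°  [△WZJ]
4. ∠DZJ = 76°  [linear pair at Z on DW]
5. ∠JDW = 51°  [△DZJ]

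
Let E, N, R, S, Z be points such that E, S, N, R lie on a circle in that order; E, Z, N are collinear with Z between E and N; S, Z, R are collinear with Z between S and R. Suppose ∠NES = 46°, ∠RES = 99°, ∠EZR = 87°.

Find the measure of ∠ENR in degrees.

1. ∠NRS = 46°  [same arc SN]
2. ∠NZR = 93°  [linear pair at Z on EN]
3. ∠ENR = 41°  [△NZR]

∠ENR = 41°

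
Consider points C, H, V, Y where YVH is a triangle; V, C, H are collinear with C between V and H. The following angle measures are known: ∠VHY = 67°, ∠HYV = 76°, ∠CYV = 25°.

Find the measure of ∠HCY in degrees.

1. ∠HVY = 37°  [△YVH]
2. ∠CVY = 37°  [C on ray VH]
3. ∠VCY = 118°  [△YVC]
4. ∠HCY = 62°  [linear pair at C on VH]

∠HCY = 62°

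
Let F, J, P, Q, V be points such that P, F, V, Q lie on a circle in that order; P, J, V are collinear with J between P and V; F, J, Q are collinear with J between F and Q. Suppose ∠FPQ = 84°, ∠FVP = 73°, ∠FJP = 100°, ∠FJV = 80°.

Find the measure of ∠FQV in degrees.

1. ∠FVQ = 96°  [cyclic PFVQ, opposite ∠P+∠V]
2. ∠QFV = 27°  [△FJV]
3. ∠FQV = 57°  [△FVQ]

∠FQV = 57°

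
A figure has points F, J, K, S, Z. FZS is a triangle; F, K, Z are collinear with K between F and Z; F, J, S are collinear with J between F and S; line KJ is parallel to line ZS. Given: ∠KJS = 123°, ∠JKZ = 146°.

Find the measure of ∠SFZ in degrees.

∠SFZ = 89°

1. ∠FJK = 57°  [linear pair at J on FS]
2. ∠FKJ = 34°  [linear pair at K on FZ]
3. ∠JFK = 89°  [△FKJ]
4. ∠SFZ = 89°  [K on FZ, J on FS]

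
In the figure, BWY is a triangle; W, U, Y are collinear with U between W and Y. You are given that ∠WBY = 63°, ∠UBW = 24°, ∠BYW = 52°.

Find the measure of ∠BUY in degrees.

∠BUY = 89°

1. ∠BWY = 65°  [△BWY]
2. ∠BWU = 65°  [U on ray WY]
3. ∠BUW = 91°  [△BWU]
4. ∠BUY = 89°  [linear pair at U on WY]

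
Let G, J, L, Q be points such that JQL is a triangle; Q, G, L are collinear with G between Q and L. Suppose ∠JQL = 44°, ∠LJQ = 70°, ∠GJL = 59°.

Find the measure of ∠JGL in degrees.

1. ∠JLQ = 66°  [△JQL]
2. ∠GLJ = 66°  [G on ray LQ]
3. ∠JGL = 55°  [△JGL]

∠JGL = 55°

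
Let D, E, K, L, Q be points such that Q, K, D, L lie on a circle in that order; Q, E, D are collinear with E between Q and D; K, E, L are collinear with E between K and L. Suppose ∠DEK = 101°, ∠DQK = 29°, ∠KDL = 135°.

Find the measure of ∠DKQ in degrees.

∠DKQ = 88°

1. ∠DLK = 29°  [same arc KD]
2. ∠DKL = 16°  [△KDL]
3. ∠KDQ = 63°  [△KED]
4. ∠DKQ = 88°  [△QKD]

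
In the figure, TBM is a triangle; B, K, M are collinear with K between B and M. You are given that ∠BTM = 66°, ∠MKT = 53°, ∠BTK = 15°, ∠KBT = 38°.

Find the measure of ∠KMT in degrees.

∠KMT = 76°

1. ∠MBT = 38°  [K on ray BM]
2. ∠BMT = 76°  [△TBM]
3. ∠KMT = 76°  [K on ray MB]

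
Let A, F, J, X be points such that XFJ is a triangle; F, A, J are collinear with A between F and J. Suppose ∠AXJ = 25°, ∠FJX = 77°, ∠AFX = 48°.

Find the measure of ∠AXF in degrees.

1. ∠AJX = 77°  [A on ray JF]
2. ∠JAX = 78°  [△XAJ]
3. ∠FAX = 102°  [linear pair at A on FJ]
4. ∠AXF = 30°  [△XFA]

∠AXF = 30°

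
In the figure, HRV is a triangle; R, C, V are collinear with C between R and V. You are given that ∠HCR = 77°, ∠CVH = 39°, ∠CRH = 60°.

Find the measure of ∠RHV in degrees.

1. ∠HVR = 39°  [C on ray VR]
2. ∠HRV = 60°  [C on ray RV]
3. ∠RHV = 81°  [△HRV]

∠RHV = 81°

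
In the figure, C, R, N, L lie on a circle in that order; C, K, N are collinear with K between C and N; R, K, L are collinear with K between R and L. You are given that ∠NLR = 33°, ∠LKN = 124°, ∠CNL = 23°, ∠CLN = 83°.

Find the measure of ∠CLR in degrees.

∠CLR = 50°

1. ∠CKL = 56°  [linear pair at K on CN]
2. ∠LCN = 74°  [△CNL]
3. ∠CLR = 50°  [△CKL]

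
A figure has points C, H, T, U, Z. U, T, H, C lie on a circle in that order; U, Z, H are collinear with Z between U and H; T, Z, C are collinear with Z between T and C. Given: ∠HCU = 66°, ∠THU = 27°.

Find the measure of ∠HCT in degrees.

1. ∠HTU = 114°  [cyclic UTHC, opposite ∠T+∠C]
2. ∠HUT = 39°  [△UTH]
3. ∠HCT = 39°  [same arc TH]

∠HCT = 39°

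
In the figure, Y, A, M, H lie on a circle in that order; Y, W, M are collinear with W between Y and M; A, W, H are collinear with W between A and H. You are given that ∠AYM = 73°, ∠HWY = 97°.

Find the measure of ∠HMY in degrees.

1. ∠AHM = 73°  [same arc AM]
2. ∠HWM = 83°  [linear pair at W on YM]
3. ∠HMY = 24°  [△MWH]

∠HMY = 24°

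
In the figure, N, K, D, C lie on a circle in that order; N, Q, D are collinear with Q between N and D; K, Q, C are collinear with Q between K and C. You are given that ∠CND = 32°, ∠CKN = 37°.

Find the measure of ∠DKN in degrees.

∠DKN = 69°

1. ∠CDN = 37°  [same arc NC]
2. ∠DCN = 111°  [△NDC]
3. ∠DKN = 69°  [cyclic NKDC, opposite ∠K+∠C]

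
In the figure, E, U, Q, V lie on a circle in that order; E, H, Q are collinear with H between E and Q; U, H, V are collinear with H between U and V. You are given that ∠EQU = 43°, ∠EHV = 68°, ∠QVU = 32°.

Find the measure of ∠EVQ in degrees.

∠EVQ = 75°

1. ∠EVU = 43°  [same arc EU]
2. ∠QHV = 112°  [linear pair at H on EQ]
3. ∠QEV = 69°  [△EHV]
4. ∠EQV = 36°  [△QHV]
5. ∠EVQ = 75°  [△EQV]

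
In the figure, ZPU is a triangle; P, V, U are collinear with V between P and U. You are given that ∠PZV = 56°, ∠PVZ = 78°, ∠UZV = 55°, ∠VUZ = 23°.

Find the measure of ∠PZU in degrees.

1. ∠VPZ = 46°  [△ZPV]
2. ∠PUZ = 23°  [V on ray UP]
3. ∠UPZ = 46°  [V on ray PU]
4. ∠PZU = 111°  [△ZPU]

∠PZU = 111°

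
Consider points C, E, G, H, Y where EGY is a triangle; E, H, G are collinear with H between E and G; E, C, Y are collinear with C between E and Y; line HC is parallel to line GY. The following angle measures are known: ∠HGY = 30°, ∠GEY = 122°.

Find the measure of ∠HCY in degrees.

∠HCY = 152°

1. ∠EGY = 30°  [H on ray GE]
2. ∠EYG = 28°  [△EGY]
3. ∠ECH = 28°  [HC∥GY, corresponding at C]
4. ∠HCY = 152°  [linear pair at C on EY]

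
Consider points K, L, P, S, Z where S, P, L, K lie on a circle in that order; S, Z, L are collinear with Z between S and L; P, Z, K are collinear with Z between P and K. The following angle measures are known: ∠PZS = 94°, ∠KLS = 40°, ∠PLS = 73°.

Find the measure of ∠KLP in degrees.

1. ∠KZL = 94°  [vertical angles at Z]
2. ∠LZP = 86°  [linear pair at Z on SL]
3. ∠LKP = 46°  [△LZK]
4. ∠KPL = 21°  [△PZL]
5. ∠KLP = 113°  [△PLK]

∠KLP = 113°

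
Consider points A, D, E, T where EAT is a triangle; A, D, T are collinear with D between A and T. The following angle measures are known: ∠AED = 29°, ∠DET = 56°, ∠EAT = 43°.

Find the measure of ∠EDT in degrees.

∠EDT = 72°

1. ∠DAE = 43°  [D on ray AT]
2. ∠ADE = 108°  [△EAD]
3. ∠EDT = 72°  [linear pair at D on AT]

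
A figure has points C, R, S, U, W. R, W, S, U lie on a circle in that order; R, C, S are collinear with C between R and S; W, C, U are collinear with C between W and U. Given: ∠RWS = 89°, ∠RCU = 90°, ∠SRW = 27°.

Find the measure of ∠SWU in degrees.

1. ∠RSW = 64°  [△RWS]
2. ∠SCW = 90°  [vertical angles at C]
3. ∠SWU = 26°  [△WCS]

∠SWU = 26°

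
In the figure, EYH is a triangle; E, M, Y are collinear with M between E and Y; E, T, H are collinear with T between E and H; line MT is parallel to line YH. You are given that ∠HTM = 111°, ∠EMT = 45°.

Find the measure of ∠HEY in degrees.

∠HEY = 66°

1. ∠ETM = 69°  [linear pair at T on EH]
2. ∠MET = 66°  [△EMT]
3. ∠HEY = 66°  [M on EY, T on EH]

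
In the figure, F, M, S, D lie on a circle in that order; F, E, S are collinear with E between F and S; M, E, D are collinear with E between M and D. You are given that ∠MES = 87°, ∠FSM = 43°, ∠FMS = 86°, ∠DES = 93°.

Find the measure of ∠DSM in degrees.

1. ∠FEM = 93°  [linear pair at E on FS]
2. ∠FDM = 43°  [same arc FM]
3. ∠MFS = 51°  [△FMS]
4. ∠DMF = 36°  [△FEM]
5. ∠DFM = 101°  [△FMD]
6. ∠DSM = 79°  [cyclic FMSD, opposite ∠F+∠S]

∠DSM = 79°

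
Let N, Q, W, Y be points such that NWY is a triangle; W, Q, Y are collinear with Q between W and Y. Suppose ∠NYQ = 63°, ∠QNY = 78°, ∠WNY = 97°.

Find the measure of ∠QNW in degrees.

1. ∠NQY = 39°  [△NQY]
2. ∠NYW = 63°  [Q on ray YW]
3. ∠NWY = 20°  [△NWY]
4. ∠NQW = 141°  [linear pair at Q on WY]
5. ∠NWQ = 20°  [Q on ray WY]
6. ∠QNW = 19°  [△NWQ]

∠QNW = 19°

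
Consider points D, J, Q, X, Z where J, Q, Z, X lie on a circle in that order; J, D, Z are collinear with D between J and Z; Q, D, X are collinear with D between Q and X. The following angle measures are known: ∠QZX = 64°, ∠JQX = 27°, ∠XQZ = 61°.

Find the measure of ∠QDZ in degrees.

∠QDZ = 82°

1. ∠QJX = 116°  [cyclic JQZX, opposite ∠J+∠Z]
2. ∠JXQ = 37°  [△JQX]
3. ∠JZQ = 37°  [same arc JQ]
4. ∠QDZ = 82°  [△QDZ]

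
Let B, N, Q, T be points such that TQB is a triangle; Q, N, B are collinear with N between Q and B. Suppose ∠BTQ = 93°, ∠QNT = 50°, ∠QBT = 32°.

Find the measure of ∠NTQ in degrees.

∠NTQ = 75°

1. ∠BQT = 55°  [△TQB]
2. ∠NQT = 55°  [N on ray QB]
3. ∠NTQ = 75°  [△TQN]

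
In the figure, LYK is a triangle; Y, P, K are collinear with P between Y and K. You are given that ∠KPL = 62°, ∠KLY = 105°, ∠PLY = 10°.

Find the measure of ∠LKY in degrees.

1. ∠LPY = 118°  [linear pair at P on YK]
2. ∠LYP = 52°  [△LYP]
3. ∠KYL = 52°  [P on ray YK]
4. ∠LKY = 23°  [△LYK]

∠LKY = 23°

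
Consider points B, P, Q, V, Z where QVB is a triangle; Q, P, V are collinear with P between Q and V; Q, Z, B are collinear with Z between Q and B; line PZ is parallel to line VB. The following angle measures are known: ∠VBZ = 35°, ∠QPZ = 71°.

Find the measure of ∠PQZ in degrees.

1. ∠QBV = 35°  [Z on ray BQ]
2. ∠BVQ = 71°  [PZ∥VB, corresponding at P]
3. ∠BQV = 74°  [△QVB]
4. ∠PQZ = 74°  [P on QV, Z on QB]

∠PQZ = 74°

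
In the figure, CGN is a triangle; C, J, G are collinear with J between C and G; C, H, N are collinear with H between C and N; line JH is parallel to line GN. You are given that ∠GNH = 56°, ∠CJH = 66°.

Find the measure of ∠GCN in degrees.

∠GCN = 58°

1. ∠CNG = 56°  [H on ray NC]
2. ∠CGN = 66°  [JH∥GN, corresponding at J]
3. ∠GCN = 58°  [△CGN]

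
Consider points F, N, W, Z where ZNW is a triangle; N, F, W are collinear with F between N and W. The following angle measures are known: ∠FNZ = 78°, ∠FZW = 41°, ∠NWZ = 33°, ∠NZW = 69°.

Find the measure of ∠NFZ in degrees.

∠NFZ = 74°

1. ∠FWZ = 33°  [F on ray WN]
2. ∠WFZ = 106°  [△ZFW]
3. ∠NFZ = 74°  [linear pair at F on NW]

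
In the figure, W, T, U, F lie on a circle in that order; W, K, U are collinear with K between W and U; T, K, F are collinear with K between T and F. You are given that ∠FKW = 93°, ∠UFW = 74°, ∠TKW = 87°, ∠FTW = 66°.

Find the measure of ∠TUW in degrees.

1. ∠UTW = 106°  [cyclic WTUF, opposite ∠T+∠F]
2. ∠TWU = 27°  [△WKT]
3. ∠TUW = 47°  [△WTU]

∠TUW = 47°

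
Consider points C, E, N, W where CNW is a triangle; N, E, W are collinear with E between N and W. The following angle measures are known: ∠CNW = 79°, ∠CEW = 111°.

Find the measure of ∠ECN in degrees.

1. ∠CNE = 79°  [E on ray NW]
2. ∠CEN = 69°  [linear pair at E on NW]
3. ∠ECN = 32°  [△CNE]

∠ECN = 32°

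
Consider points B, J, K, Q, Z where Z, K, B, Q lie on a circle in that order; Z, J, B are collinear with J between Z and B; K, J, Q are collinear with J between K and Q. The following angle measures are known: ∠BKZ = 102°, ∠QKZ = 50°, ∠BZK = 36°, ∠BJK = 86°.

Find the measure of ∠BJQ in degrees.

∠BJQ = 94°

1. ∠QBZ = 50°  [same arc ZQ]
2. ∠BQK = 36°  [same arc KB]
3. ∠BJQ = 94°  [△BJQ]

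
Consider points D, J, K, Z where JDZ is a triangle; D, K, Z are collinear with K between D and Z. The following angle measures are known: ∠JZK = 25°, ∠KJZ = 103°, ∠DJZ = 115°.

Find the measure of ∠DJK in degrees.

1. ∠JKZ = 52°  [△JKZ]
2. ∠DZJ = 25°  [K on ray ZD]
3. ∠JDZ = 40°  [△JDZ]
4. ∠DKJ = 128°  [linear pair at K on DZ]
5. ∠JDK = 40°  [K on ray DZ]
6. ∠DJK = 12°  [△JDK]

∠DJK = 12°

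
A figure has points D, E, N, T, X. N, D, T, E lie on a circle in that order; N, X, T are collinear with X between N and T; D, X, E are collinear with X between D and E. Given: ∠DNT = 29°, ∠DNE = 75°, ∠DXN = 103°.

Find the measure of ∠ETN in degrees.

1. ∠DET = 29°  [same arc DT]
2. ∠EXT = 103°  [vertical angles at X]
3. ∠ETN = 48°  [△TXE]

∠ETN = 48°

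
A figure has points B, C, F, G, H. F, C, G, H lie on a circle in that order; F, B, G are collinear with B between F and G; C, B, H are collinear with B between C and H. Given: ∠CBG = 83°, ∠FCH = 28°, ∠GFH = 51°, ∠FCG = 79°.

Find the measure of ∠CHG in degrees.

∠CHG = 55°

1. ∠FBH = 83°  [vertical angles at B]
2. ∠FGH = 28°  [same arc FH]
3. ∠GBH = 97°  [linear pair at B on FG]
4. ∠CHG = 55°  [△GBH]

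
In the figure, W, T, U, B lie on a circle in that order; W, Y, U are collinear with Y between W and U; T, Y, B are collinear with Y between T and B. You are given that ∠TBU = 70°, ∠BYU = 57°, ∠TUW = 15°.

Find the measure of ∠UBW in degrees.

1. ∠TWU = 70°  [same arc TU]
2. ∠UTW = 95°  [△WTU]
3. ∠UBW = 85°  [cyclic WTUB, opposite ∠T+∠B]

∠UBW = 85°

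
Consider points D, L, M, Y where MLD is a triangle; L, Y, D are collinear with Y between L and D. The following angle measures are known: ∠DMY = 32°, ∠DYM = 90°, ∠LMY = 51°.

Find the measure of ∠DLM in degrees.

1. ∠LYM = 90°  [linear pair at Y on LD]
2. ∠MLY = 39°  [△MLY]
3. ∠DLM = 39°  [Y on ray LD]

∠DLM = 39°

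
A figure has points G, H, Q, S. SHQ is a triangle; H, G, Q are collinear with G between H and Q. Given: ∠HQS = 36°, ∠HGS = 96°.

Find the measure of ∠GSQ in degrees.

∠GSQ = 60°

1. ∠GQS = 36°  [G on ray QH]
2. ∠QGS = 84°  [linear pair at G on HQ]
3. ∠GSQ = 60°  [△SGQ]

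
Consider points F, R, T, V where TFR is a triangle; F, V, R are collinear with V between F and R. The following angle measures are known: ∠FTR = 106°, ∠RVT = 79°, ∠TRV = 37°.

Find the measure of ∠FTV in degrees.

∠FTV = 42°

1. ∠FVT = 101°  [linear pair at V on FR]
2. ∠FRT = 37°  [V on ray RF]
3. ∠RFT = 37°  [△TFR]
4. ∠TFV = 37°  [V on ray FR]
5. ∠FTV = 42°  [△TFV]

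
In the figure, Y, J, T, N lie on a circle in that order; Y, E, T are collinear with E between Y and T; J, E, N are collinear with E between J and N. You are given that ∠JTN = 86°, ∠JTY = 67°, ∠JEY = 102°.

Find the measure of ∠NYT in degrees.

∠NYT = 35°

1. ∠JNY = 67°  [same arc YJ]
2. ∠NET = 102°  [vertical angles at E]
3. ∠NEY = 78°  [linear pair at E on YT]
4. ∠NYT = 35°  [△YEN]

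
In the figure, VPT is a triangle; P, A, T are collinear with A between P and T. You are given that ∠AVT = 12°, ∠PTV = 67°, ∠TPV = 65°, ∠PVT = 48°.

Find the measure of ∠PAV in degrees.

∠PAV = 79°

1. ∠ATV = 67°  [A on ray TP]
2. ∠TAV = 101°  [△VAT]
3. ∠PAV = 79°  [linear pair at A on PT]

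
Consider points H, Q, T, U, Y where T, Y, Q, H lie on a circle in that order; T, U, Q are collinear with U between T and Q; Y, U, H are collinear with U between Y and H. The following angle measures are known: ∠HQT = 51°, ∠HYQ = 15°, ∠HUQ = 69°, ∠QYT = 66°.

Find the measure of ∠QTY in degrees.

1. ∠HYT = 51°  [same arc TH]
2. ∠TUY = 69°  [vertical angles at U]
3. ∠QTY = 60°  [△TUY]

∠QTY = 60°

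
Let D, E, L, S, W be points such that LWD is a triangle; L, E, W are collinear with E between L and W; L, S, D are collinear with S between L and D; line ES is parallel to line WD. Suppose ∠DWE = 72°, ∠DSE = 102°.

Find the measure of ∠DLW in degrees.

∠DLW = 30°

1. ∠DWL = 72°  [E on ray WL]
2. ∠ESL = 78°  [linear pair at S on LD]
3. ∠LES = 72°  [ES∥WD, corresponding at E]
4. ∠ELS = 30°  [△LES]
5. ∠DLW = 30°  [E on LW, S on LD]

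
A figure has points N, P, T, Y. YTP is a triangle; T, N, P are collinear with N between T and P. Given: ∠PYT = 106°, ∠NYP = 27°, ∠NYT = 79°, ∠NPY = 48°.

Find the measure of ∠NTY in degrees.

∠NTY = 26°

1. ∠PNY = 105°  [△YNP]
2. ∠TNY = 75°  [linear pair at N on TP]
3. ∠NTY = 26°  [△YTN]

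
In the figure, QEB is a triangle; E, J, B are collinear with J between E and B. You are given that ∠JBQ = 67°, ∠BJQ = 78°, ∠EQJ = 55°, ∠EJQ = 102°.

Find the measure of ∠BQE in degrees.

1. ∠EBQ = 67°  [J on ray BE]
2. ∠JEQ = 23°  [△QEJ]
3. ∠BEQ = 23°  [J on ray EB]
4. ∠BQE = 90°  [△QEB]

∠BQE = 90°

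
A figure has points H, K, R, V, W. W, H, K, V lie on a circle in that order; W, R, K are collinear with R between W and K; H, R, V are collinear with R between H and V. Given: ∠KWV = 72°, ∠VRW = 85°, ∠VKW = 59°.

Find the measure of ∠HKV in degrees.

1. ∠KHV = 72°  [same arc KV]
2. ∠KRV = 95°  [linear pair at R on WK]
3. ∠HVK = 26°  [△KRV]
4. ∠HKV = 82°  [△HKV]

∠HKV = 82°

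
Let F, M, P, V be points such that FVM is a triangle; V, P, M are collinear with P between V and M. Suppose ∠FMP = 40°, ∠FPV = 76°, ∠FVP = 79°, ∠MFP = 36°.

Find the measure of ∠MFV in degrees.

∠MFV = 61°

1. ∠FMV = 40°  [P on ray MV]
2. ∠FVM = 79°  [P on ray VM]
3. ∠MFV = 61°  [△FVM]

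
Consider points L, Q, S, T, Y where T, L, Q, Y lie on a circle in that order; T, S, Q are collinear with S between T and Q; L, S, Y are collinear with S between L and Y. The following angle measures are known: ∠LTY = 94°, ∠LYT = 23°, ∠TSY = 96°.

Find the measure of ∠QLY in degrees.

1. ∠LQT = 23°  [same arc TL]
2. ∠LSQ = 96°  [vertical angles at S]
3. ∠QLY = 61°  [△LSQ]

∠QLY = 61°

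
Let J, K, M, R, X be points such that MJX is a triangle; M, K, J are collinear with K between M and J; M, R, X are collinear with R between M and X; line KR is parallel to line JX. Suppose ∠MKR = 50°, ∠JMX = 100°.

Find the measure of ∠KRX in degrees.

1. ∠MJX = 50°  [KR∥JX, corresponding at K]
2. ∠JXM = 30°  [△MJX]
3. ∠KRM = 30°  [KR∥JX, corresponding at R]
4. ∠KRX = 150°  [linear pair at R on MX]

∠KRX = 150°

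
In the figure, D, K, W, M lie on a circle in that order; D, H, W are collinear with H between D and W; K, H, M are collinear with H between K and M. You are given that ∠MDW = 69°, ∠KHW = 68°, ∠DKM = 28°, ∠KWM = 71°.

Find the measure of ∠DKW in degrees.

∠DKW = 97°

1. ∠MKW = 69°  [same arc WM]
2. ∠DHK = 112°  [linear pair at H on DW]
3. ∠DWK = 43°  [△KHW]
4. ∠KDW = 40°  [△DHK]
5. ∠DKW = 97°  [△DKW]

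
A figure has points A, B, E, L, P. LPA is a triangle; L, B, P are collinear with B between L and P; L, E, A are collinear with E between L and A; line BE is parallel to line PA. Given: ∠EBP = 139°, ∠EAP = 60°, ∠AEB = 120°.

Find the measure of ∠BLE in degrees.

1. ∠EBL = 41°  [linear pair at B on LP]
2. ∠BEL = 60°  [linear pair at E on LA]
3. ∠BLE = 79°  [△LBE]

∠BLE = 79°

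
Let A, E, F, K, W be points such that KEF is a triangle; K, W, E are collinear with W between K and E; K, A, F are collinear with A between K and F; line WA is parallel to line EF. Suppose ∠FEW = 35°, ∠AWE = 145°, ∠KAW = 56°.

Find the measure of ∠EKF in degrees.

∠EKF = 89°

1. ∠FEK = 35°  [W on ray EK]
2. ∠EFK = 56°  [WA∥EF, corresponding at A]
3. ∠EKF = 89°  [△KEF]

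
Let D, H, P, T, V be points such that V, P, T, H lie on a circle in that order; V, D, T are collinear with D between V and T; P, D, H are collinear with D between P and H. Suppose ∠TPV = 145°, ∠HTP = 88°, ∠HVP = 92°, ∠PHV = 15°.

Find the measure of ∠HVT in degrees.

∠HVT = 72°

1. ∠THV = 35°  [cyclic VPTH, opposite ∠P+∠H]
2. ∠HPV = 73°  [△VPH]
3. ∠HTV = 73°  [same arc VH]
4. ∠HVT = 72°  [△VTH]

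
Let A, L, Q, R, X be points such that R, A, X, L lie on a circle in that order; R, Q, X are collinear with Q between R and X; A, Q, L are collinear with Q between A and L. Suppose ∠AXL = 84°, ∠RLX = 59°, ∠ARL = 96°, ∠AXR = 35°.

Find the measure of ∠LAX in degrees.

∠LAX = 72°

1. ∠RAX = 121°  [cyclic RAXL, opposite ∠A+∠L]
2. ∠ARX = 24°  [△RAX]
3. ∠ALX = 24°  [same arc AX]
4. ∠LAX = 72°  [△AXL]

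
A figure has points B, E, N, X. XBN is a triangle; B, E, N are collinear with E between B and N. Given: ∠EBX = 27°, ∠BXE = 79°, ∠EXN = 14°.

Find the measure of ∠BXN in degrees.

1. ∠BEX = 74°  [△XBE]
2. ∠NBX = 27°  [E on ray BN]
3. ∠NEX = 106°  [linear pair at E on BN]
4. ∠ENX = 60°  [△XEN]
5. ∠BNX = 60°  [E on ray NB]
6. ∠BXN = 93°  [△XBN]

∠BXN = 93°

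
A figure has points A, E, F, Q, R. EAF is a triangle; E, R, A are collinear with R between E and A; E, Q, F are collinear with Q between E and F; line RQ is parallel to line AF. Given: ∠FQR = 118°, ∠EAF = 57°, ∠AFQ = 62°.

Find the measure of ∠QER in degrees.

1. ∠EQR = 62°  [linear pair at Q on EF]
2. ∠ERQ = 57°  [RQ∥AF, corresponding at R]
3. ∠QER = 61°  [△ERQ]

∠QER = 61°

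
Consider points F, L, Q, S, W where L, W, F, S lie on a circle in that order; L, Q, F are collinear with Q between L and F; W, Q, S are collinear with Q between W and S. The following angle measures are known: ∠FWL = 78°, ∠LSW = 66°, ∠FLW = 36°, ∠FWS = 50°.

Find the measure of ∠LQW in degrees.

∠LQW = 116°

1. ∠LFW = 66°  [△LWF]
2. ∠FQW = 64°  [△WQF]
3. ∠LQW = 116°  [linear pair at Q on LF]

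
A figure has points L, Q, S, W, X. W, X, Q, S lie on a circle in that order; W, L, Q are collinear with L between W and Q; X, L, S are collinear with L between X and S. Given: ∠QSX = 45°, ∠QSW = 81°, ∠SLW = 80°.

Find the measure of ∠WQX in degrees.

∠WQX = 36°

1. ∠QWX = 45°  [same arc XQ]
2. ∠QXW = 99°  [cyclic WXQS, opposite ∠X+∠S]
3. ∠WQX = 36°  [△WXQ]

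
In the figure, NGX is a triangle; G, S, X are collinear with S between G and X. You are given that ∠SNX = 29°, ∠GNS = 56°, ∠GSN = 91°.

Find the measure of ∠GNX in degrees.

∠GNX = 85°

1. ∠NGS = 33°  [△NGS]
2. ∠NSX = 89°  [linear pair at S on GX]
3. ∠NGX = 33°  [S on ray GX]
4. ∠NXS = 62°  [△NSX]
5. ∠GXN = 62°  [S on ray XG]
6. ∠GNX = 85°  [△NGX]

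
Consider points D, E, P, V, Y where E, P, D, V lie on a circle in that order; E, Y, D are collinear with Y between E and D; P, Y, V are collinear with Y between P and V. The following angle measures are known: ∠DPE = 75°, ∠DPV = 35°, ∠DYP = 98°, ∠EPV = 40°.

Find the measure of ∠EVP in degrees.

1. ∠DEV = 35°  [same arc DV]
2. ∠EYV = 98°  [vertical angles at Y]
3. ∠EVP = 47°  [△EYV]

∠EVP = 47°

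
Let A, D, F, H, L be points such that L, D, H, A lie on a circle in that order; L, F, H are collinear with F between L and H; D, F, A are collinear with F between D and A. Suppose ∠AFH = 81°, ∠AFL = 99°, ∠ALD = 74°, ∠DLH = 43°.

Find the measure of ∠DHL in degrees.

∠DHL = 50°

1. ∠DFH = 99°  [vertical angles at F]
2. ∠AHD = 106°  [cyclic LDHA, opposite ∠L+∠H]
3. ∠DAH = 43°  [same arc DH]
4. ∠ADH = 31°  [△DHA]
5. ∠DHL = 50°  [△DFH]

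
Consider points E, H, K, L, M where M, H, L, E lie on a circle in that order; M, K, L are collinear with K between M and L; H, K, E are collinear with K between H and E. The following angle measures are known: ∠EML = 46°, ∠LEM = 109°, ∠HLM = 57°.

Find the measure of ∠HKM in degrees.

1. ∠ELM = 25°  [△MLE]
2. ∠LHM = 71°  [cyclic MHLE, opposite ∠H+∠E]
3. ∠HML = 52°  [△MHL]
4. ∠EHM = 25°  [same arc ME]
5. ∠HKM = 103°  [△MKH]

∠HKM = 103°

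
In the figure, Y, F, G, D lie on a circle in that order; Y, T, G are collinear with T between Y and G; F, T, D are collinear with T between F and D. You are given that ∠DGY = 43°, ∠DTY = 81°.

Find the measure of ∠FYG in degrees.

1. ∠DFY = 43°  [same arc YD]
2. ∠FTG = 81°  [vertical angles at T]
3. ∠FTY = 99°  [linear pair at T on YG]
4. ∠FYG = 38°  [△YTF]

∠FYG = 38°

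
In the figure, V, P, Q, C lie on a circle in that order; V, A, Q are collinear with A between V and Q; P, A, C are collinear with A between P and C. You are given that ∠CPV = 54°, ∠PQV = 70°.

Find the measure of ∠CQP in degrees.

∠CQP = 124°

1. ∠PCV = 70°  [same arc VP]
2. ∠CVP = 56°  [△VPC]
3. ∠CQP = 124°  [cyclic VPQC, opposite ∠V+∠Q]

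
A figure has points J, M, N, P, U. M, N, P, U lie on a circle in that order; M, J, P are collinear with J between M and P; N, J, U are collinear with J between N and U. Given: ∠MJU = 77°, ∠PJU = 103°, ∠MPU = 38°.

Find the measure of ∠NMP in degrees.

∠NMP = 39°

1. ∠MJN = 103°  [vertical angles at J]
2. ∠MNU = 38°  [same arc MU]
3. ∠NMP = 39°  [△MJN]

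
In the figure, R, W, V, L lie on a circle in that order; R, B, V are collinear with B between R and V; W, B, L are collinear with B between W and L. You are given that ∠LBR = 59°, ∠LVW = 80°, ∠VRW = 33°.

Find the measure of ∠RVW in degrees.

∠RVW = 54°

1. ∠VBW = 59°  [vertical angles at B]
2. ∠VLW = 33°  [same arc WV]
3. ∠LWV = 67°  [△WVL]
4. ∠RVW = 54°  [△WBV]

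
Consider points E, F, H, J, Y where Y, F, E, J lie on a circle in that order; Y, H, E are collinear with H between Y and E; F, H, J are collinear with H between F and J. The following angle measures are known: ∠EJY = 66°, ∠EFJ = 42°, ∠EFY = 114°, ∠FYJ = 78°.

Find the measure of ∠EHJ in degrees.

1. ∠EYJ = 42°  [same arc EJ]
2. ∠FEJ = 102°  [cyclic YFEJ, opposite ∠Y+∠E]
3. ∠JEY = 72°  [△YEJ]
4. ∠EJF = 36°  [△FEJ]
5. ∠EHJ = 72°  [△EHJ]

∠EHJ = 72°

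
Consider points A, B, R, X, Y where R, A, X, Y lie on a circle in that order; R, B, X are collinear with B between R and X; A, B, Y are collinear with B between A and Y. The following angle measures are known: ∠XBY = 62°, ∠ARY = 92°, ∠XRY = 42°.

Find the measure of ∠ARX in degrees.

1. ∠AXY = 88°  [cyclic RAXY, opposite ∠R+∠X]
2. ∠XAY = 42°  [same arc XY]
3. ∠AYX = 50°  [△AXY]
4. ∠ARX = 50°  [same arc AX]

∠ARX = 50°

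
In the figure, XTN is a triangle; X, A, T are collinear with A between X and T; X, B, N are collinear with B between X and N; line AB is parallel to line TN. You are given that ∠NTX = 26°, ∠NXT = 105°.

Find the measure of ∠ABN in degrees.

1. ∠TNX = 49°  [△XTN]
2. ∠ABX = 49°  [AB∥TN, corresponding at B]
3. ∠ABN = 131°  [linear pair at B on XN]

∠ABN = 131°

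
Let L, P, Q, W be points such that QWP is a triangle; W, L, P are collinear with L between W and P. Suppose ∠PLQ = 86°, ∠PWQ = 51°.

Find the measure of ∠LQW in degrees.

∠LQW = 35°

1. ∠QLW = 94°  [linear pair at L on WP]
2. ∠LWQ = 51°  [L on ray WP]
3. ∠LQW = 35°  [△QWL]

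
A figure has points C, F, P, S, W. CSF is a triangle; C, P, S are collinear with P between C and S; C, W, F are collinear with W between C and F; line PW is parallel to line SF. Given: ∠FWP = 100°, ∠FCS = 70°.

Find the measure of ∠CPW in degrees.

∠CPW = 30°

1. ∠CWP = 80°  [linear pair at W on CF]
2. ∠PCW = 70°  [P on CS, W on CF]
3. ∠CPW = 30°  [△CPW]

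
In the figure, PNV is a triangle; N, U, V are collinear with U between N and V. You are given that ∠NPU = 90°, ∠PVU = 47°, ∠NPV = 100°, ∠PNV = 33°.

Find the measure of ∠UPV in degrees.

1. ∠PNU = 33°  [U on ray NV]
2. ∠NUP = 57°  [△PNU]
3. ∠PUV = 123°  [linear pair at U on NV]
4. ∠UPV = 10°  [△PUV]

∠UPV = 10°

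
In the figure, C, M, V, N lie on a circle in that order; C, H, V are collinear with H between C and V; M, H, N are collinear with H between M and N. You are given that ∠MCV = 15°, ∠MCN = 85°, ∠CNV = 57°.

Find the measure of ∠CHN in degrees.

1. ∠MNV = 15°  [same arc MV]
2. ∠MVN = 95°  [cyclic CMVN, opposite ∠C+∠V]
3. ∠CMV = 123°  [cyclic CMVN, opposite ∠M+∠N]
4. ∠NMV = 70°  [△MVN]
5. ∠CVM = 42°  [△CMV]
6. ∠NCV = 70°  [same arc VN]
7. ∠CNM = 42°  [same arc CM]
8. ∠CHN = 68°  [△CHN]

∠CHN = 68°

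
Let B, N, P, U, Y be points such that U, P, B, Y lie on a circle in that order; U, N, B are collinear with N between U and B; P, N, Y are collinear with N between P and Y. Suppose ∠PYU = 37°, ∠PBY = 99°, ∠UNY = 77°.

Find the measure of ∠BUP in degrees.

∠BUP = 15°

1. ∠PUY = 81°  [cyclic UPBY, opposite ∠U+∠B]
2. ∠BNP = 77°  [vertical angles at N]
3. ∠UPY = 62°  [△UPY]
4. ∠PNU = 103°  [linear pair at N on UB]
5. ∠BUP = 15°  [△UNP]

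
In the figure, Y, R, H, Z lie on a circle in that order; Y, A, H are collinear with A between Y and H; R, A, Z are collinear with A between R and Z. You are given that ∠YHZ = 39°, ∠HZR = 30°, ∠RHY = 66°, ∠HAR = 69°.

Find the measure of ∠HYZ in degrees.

∠HYZ = 45°

1. ∠RZY = 66°  [same arc YR]
2. ∠YAZ = 69°  [vertical angles at A]
3. ∠HYZ = 45°  [△YAZ]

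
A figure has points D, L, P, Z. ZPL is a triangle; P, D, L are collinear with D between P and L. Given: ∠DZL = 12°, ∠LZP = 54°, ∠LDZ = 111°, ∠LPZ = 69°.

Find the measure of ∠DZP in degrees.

∠DZP = 42°

1. ∠PDZ = 69°  [linear pair at D on PL]
2. ∠DPZ = 69°  [D on ray PL]
3. ∠DZP = 42°  [△ZPD]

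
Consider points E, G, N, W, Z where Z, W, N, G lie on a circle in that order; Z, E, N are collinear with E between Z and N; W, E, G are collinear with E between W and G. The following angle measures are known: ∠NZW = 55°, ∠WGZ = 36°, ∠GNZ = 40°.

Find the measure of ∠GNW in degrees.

∠GNW = 76°

1. ∠GWZ = 40°  [same arc ZG]
2. ∠GZW = 104°  [△ZWG]
3. ∠GNW = 76°  [cyclic ZWNG, opposite ∠Z+∠N]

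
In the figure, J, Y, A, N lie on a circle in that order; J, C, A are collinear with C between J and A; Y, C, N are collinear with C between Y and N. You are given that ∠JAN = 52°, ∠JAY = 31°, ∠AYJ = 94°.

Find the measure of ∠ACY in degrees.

1. ∠JYN = 52°  [same arc JN]
2. ∠AJY = 55°  [△JYA]
3. ∠JCY = 73°  [△JCY]
4. ∠ACY = 107°  [linear pair at C on JA]

∠ACY = 107°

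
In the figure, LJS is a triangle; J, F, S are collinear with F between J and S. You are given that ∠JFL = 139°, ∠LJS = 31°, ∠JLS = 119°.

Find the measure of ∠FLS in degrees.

1. ∠LFS = 41°  [linear pair at F on JS]
2. ∠JSL = 30°  [△LJS]
3. ∠FSL = 30°  [F on ray SJ]
4. ∠FLS = 109°  [△LFS]

∠FLS = 109°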